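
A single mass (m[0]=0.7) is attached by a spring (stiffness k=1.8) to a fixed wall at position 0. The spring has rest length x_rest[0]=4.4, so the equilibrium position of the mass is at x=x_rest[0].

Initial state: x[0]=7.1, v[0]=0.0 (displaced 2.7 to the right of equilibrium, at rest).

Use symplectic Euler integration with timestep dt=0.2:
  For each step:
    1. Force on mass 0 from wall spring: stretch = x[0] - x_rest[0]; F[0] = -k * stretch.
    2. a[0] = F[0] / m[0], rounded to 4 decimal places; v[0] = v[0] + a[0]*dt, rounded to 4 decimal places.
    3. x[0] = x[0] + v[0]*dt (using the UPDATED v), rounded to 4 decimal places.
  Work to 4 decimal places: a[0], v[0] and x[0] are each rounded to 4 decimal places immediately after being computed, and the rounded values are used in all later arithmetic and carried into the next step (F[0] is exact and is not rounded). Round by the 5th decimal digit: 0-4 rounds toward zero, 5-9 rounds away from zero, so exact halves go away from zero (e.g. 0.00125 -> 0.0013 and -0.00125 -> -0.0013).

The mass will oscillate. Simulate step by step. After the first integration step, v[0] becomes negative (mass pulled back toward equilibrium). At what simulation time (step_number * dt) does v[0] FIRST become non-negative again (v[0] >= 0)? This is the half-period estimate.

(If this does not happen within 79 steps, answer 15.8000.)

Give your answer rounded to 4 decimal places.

Answer: 2.0000

Derivation:
Step 0: x=[7.1000] v=[0.0000]
Step 1: x=[6.8223] v=[-1.3886]
Step 2: x=[6.2954] v=[-2.6344]
Step 3: x=[5.5736] v=[-3.6092]
Step 4: x=[4.7310] v=[-4.2128]
Step 5: x=[3.8544] v=[-4.3830]
Step 6: x=[3.0339] v=[-4.1024]
Step 7: x=[2.3539] v=[-3.3998]
Step 8: x=[1.8844] v=[-2.3475]
Step 9: x=[1.6736] v=[-1.0538]
Step 10: x=[1.7433] v=[0.3483]
First v>=0 after going negative at step 10, time=2.0000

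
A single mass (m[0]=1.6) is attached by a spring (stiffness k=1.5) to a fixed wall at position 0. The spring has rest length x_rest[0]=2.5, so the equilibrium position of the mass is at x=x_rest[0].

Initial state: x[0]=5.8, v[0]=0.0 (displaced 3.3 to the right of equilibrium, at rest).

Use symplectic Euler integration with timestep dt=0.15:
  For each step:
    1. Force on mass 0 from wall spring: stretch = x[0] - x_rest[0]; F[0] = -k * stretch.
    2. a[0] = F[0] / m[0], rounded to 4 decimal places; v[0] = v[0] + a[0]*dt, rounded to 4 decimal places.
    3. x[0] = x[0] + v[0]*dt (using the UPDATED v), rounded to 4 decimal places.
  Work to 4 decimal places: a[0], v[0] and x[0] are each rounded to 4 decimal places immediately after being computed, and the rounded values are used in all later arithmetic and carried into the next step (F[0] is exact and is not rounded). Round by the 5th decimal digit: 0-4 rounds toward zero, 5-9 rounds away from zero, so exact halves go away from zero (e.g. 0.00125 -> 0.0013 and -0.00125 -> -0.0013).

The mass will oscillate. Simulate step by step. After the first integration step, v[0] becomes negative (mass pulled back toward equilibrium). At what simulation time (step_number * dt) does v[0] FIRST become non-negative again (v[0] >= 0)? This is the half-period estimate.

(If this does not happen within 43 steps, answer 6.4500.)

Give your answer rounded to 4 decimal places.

Answer: 3.3000

Derivation:
Step 0: x=[5.8000] v=[0.0000]
Step 1: x=[5.7304] v=[-0.4641]
Step 2: x=[5.5926] v=[-0.9184]
Step 3: x=[5.3896] v=[-1.3533]
Step 4: x=[5.1256] v=[-1.7597]
Step 5: x=[4.8063] v=[-2.1289]
Step 6: x=[4.4383] v=[-2.4532]
Step 7: x=[4.0294] v=[-2.7258]
Step 8: x=[3.5883] v=[-2.9409]
Step 9: x=[3.1242] v=[-3.0939]
Step 10: x=[2.6469] v=[-3.1817]
Step 11: x=[2.1665] v=[-3.2024]
Step 12: x=[1.6932] v=[-3.1555]
Step 13: x=[1.2369] v=[-3.0420]
Step 14: x=[0.8072] v=[-2.8644]
Step 15: x=[0.4132] v=[-2.6264]
Step 16: x=[0.0633] v=[-2.3329]
Step 17: x=[-0.2352] v=[-1.9902]
Step 18: x=[-0.4760] v=[-1.6056]
Step 19: x=[-0.6541] v=[-1.1871]
Step 20: x=[-0.7656] v=[-0.7436]
Step 21: x=[-0.8083] v=[-0.2844]
Step 22: x=[-0.7812] v=[0.1808]
First v>=0 after going negative at step 22, time=3.3000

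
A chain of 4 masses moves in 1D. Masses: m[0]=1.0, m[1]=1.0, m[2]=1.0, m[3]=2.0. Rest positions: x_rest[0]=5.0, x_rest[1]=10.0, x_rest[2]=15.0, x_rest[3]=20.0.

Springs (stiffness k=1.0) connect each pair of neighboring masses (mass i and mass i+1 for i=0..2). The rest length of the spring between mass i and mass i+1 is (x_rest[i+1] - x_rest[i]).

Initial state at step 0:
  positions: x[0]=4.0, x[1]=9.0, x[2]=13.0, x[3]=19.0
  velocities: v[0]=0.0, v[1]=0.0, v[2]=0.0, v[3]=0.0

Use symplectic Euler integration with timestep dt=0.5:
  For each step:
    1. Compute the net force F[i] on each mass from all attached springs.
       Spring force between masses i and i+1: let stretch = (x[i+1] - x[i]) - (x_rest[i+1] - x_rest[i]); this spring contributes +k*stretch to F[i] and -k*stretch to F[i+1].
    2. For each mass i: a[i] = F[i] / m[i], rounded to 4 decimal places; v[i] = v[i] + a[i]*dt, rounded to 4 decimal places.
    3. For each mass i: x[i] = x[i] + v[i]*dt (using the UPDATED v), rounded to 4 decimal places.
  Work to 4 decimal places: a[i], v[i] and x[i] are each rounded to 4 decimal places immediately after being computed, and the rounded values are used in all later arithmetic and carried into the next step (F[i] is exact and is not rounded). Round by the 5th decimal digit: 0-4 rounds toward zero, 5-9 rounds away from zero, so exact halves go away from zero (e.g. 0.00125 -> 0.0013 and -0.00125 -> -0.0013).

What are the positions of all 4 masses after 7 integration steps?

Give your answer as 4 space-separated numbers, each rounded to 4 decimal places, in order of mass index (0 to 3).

Step 0: x=[4.0000 9.0000 13.0000 19.0000] v=[0.0000 0.0000 0.0000 0.0000]
Step 1: x=[4.0000 8.7500 13.5000 18.8750] v=[0.0000 -0.5000 1.0000 -0.2500]
Step 2: x=[3.9375 8.5000 14.1563 18.7031] v=[-0.1250 -0.5000 1.3125 -0.3438]
Step 3: x=[3.7656 8.5235 14.5352 18.5879] v=[-0.3438 0.0469 0.7578 -0.2305]
Step 4: x=[3.5332 8.8604 14.4244 18.5911] v=[-0.4649 0.6738 -0.2217 0.0064]
Step 5: x=[3.3826 9.2565 13.9642 18.6985] v=[-0.3013 0.7922 -0.9204 0.2148]
Step 6: x=[3.4505 9.3611 13.5107 18.8392] v=[0.1357 0.2091 -0.9071 0.2813]
Step 7: x=[3.7460 9.0254 13.3519 18.9388] v=[0.5910 -0.6714 -0.3177 0.1992]

Answer: 3.7460 9.0254 13.3519 18.9388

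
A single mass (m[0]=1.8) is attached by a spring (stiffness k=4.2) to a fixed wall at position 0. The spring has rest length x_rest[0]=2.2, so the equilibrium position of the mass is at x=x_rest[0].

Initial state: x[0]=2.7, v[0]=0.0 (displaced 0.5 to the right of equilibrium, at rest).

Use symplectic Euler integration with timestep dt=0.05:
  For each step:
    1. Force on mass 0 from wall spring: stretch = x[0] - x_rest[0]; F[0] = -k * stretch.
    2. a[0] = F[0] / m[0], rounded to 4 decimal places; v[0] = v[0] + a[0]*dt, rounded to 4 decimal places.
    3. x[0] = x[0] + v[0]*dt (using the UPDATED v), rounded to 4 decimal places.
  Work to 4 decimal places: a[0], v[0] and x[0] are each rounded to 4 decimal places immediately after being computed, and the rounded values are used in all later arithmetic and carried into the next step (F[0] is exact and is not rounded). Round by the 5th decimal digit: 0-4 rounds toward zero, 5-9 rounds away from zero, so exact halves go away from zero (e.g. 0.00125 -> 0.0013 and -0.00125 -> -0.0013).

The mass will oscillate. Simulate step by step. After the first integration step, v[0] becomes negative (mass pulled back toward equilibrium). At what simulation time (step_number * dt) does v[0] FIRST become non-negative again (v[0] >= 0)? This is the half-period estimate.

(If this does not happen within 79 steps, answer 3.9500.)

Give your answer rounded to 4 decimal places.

Answer: 2.1000

Derivation:
Step 0: x=[2.7000] v=[0.0000]
Step 1: x=[2.6971] v=[-0.0583]
Step 2: x=[2.6913] v=[-0.1163]
Step 3: x=[2.6826] v=[-0.1736]
Step 4: x=[2.6711] v=[-0.2299]
Step 5: x=[2.6569] v=[-0.2849]
Step 6: x=[2.6400] v=[-0.3382]
Step 7: x=[2.6205] v=[-0.3895]
Step 8: x=[2.5986] v=[-0.4386]
Step 9: x=[2.5743] v=[-0.4851]
Step 10: x=[2.5479] v=[-0.5288]
Step 11: x=[2.5194] v=[-0.5694]
Step 12: x=[2.4891] v=[-0.6067]
Step 13: x=[2.4571] v=[-0.6404]
Step 14: x=[2.4236] v=[-0.6704]
Step 15: x=[2.3888] v=[-0.6965]
Step 16: x=[2.3529] v=[-0.7185]
Step 17: x=[2.3161] v=[-0.7363]
Step 18: x=[2.2786] v=[-0.7498]
Step 19: x=[2.2407] v=[-0.7590]
Step 20: x=[2.2025] v=[-0.7638]
Step 21: x=[2.1643] v=[-0.7641]
Step 22: x=[2.1263] v=[-0.7599]
Step 23: x=[2.0887] v=[-0.7513]
Step 24: x=[2.0518] v=[-0.7383]
Step 25: x=[2.0158] v=[-0.7210]
Step 26: x=[1.9808] v=[-0.6995]
Step 27: x=[1.9471] v=[-0.6739]
Step 28: x=[1.9149] v=[-0.6444]
Step 29: x=[1.8843] v=[-0.6111]
Step 30: x=[1.8556] v=[-0.5743]
Step 31: x=[1.8289] v=[-0.5341]
Step 32: x=[1.8044] v=[-0.4908]
Step 33: x=[1.7822] v=[-0.4446]
Step 34: x=[1.7624] v=[-0.3959]
Step 35: x=[1.7452] v=[-0.3448]
Step 36: x=[1.7306] v=[-0.2917]
Step 37: x=[1.7188] v=[-0.2369]
Step 38: x=[1.7098] v=[-0.1808]
Step 39: x=[1.7036] v=[-0.1236]
Step 40: x=[1.7003] v=[-0.0657]
Step 41: x=[1.6999] v=[-0.0074]
Step 42: x=[1.7024] v=[0.0509]
First v>=0 after going negative at step 42, time=2.1000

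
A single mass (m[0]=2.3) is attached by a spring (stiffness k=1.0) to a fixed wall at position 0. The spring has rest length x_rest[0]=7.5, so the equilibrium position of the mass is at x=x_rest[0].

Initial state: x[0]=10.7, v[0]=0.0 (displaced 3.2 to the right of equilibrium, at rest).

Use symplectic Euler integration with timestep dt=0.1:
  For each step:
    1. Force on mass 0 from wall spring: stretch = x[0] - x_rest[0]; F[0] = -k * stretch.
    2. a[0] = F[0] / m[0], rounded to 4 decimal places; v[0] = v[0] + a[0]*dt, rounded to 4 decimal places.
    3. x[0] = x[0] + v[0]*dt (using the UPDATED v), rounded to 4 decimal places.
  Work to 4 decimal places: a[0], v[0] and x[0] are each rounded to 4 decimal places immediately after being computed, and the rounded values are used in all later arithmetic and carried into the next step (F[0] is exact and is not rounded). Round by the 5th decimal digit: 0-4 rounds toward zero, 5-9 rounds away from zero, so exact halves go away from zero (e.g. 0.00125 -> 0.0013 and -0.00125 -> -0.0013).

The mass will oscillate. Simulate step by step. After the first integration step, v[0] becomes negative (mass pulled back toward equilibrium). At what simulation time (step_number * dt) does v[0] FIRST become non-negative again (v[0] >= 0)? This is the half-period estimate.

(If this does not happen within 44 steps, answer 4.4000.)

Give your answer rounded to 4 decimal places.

Step 0: x=[10.7000] v=[0.0000]
Step 1: x=[10.6861] v=[-0.1391]
Step 2: x=[10.6583] v=[-0.2776]
Step 3: x=[10.6168] v=[-0.4149]
Step 4: x=[10.5618] v=[-0.5504]
Step 5: x=[10.4935] v=[-0.6835]
Step 6: x=[10.4121] v=[-0.8137]
Step 7: x=[10.3181] v=[-0.9403]
Step 8: x=[10.2118] v=[-1.0628]
Step 9: x=[10.0937] v=[-1.1807]
Step 10: x=[9.9644] v=[-1.2935]
Step 11: x=[9.8243] v=[-1.4007]
Step 12: x=[9.6741] v=[-1.5018]
Step 13: x=[9.5145] v=[-1.5963]
Step 14: x=[9.3461] v=[-1.6839]
Step 15: x=[9.1697] v=[-1.7642]
Step 16: x=[8.9860] v=[-1.8368]
Step 17: x=[8.7959] v=[-1.9014]
Step 18: x=[8.6001] v=[-1.9577]
Step 19: x=[8.3996] v=[-2.0055]
Step 20: x=[8.1951] v=[-2.0446]
Step 21: x=[7.9876] v=[-2.0748]
Step 22: x=[7.7780] v=[-2.0960]
Step 23: x=[7.5672] v=[-2.1081]
Step 24: x=[7.3561] v=[-2.1110]
Step 25: x=[7.1456] v=[-2.1047]
Step 26: x=[6.9367] v=[-2.0893]
Step 27: x=[6.7302] v=[-2.0648]
Step 28: x=[6.5271] v=[-2.0313]
Step 29: x=[6.3282] v=[-1.9890]
Step 30: x=[6.1344] v=[-1.9381]
Step 31: x=[5.9465] v=[-1.8787]
Step 32: x=[5.7654] v=[-1.8112]
Step 33: x=[5.5918] v=[-1.7358]
Step 34: x=[5.4265] v=[-1.6528]
Step 35: x=[5.2702] v=[-1.5627]
Step 36: x=[5.1236] v=[-1.4658]
Step 37: x=[4.9874] v=[-1.3625]
Step 38: x=[4.8621] v=[-1.2533]
Step 39: x=[4.7482] v=[-1.1386]
Step 40: x=[4.6463] v=[-1.0190]
Step 41: x=[4.5568] v=[-0.8949]
Step 42: x=[4.4801] v=[-0.7669]
Step 43: x=[4.4165] v=[-0.6356]
Step 44: x=[4.3664] v=[-0.5015]
v[0] did not become non-negative within 44 steps; using fallback time=4.4000

Answer: 4.4000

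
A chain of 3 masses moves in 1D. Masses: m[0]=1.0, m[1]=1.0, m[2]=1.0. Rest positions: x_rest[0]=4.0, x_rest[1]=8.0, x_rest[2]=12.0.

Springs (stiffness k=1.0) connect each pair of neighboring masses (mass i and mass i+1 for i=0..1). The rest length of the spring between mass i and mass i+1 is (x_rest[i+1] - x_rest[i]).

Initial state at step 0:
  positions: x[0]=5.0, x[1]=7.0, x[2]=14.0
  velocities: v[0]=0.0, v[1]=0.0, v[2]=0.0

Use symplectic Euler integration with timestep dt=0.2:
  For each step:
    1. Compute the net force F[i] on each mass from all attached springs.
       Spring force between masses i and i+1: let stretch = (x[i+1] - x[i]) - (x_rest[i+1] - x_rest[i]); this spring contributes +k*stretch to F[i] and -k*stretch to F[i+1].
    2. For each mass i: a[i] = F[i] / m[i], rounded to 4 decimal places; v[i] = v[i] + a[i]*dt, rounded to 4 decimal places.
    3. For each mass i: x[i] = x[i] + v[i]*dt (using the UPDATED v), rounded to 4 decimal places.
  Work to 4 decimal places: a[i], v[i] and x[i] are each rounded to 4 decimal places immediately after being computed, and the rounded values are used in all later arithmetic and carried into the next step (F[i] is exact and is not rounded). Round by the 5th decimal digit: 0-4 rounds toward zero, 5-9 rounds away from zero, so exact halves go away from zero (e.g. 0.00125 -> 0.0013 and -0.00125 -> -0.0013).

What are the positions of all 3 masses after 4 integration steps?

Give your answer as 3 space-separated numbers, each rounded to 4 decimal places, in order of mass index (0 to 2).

Answer: 4.3583 8.6598 12.9818

Derivation:
Step 0: x=[5.0000 7.0000 14.0000] v=[0.0000 0.0000 0.0000]
Step 1: x=[4.9200 7.2000 13.8800] v=[-0.4000 1.0000 -0.6000]
Step 2: x=[4.7712 7.5760 13.6528] v=[-0.7440 1.8800 -1.1360]
Step 3: x=[4.5746 8.0829 13.3425] v=[-0.9830 2.5344 -1.5514]
Step 4: x=[4.3583 8.6598 12.9818] v=[-1.0813 2.8847 -1.8033]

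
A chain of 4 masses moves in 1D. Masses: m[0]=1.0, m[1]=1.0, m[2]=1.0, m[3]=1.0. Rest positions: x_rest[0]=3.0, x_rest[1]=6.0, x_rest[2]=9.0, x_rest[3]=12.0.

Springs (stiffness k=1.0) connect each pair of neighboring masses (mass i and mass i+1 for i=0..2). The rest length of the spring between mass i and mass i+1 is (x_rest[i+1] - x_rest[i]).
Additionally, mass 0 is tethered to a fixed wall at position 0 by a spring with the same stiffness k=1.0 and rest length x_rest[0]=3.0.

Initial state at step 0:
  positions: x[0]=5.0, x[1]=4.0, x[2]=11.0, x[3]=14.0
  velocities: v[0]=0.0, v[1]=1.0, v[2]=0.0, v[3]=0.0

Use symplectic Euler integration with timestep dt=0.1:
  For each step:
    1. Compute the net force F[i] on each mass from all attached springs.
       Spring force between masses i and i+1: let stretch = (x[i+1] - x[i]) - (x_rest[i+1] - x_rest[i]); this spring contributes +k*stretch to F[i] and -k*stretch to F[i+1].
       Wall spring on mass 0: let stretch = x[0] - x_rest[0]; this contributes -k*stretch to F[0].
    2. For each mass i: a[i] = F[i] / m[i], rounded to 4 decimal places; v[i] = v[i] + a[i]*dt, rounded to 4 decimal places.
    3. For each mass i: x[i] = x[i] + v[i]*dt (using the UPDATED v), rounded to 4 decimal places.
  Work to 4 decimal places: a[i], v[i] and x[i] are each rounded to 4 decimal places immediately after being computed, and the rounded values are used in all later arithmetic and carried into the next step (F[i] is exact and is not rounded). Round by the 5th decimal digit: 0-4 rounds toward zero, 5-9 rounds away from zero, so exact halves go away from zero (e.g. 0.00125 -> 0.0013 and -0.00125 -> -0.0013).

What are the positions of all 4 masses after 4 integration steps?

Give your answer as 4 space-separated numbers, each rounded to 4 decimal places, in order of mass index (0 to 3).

Step 0: x=[5.0000 4.0000 11.0000 14.0000] v=[0.0000 1.0000 0.0000 0.0000]
Step 1: x=[4.9400 4.1800 10.9600 14.0000] v=[-0.6000 1.8000 -0.4000 0.0000]
Step 2: x=[4.8230 4.4354 10.8826 13.9996] v=[-1.1700 2.5540 -0.7740 -0.0040]
Step 3: x=[4.6539 4.7592 10.7719 13.9980] v=[-1.6911 3.2375 -1.1070 -0.0157]
Step 4: x=[4.4393 5.1420 10.6333 13.9942] v=[-2.1460 3.8282 -1.3857 -0.0383]

Answer: 4.4393 5.1420 10.6333 13.9942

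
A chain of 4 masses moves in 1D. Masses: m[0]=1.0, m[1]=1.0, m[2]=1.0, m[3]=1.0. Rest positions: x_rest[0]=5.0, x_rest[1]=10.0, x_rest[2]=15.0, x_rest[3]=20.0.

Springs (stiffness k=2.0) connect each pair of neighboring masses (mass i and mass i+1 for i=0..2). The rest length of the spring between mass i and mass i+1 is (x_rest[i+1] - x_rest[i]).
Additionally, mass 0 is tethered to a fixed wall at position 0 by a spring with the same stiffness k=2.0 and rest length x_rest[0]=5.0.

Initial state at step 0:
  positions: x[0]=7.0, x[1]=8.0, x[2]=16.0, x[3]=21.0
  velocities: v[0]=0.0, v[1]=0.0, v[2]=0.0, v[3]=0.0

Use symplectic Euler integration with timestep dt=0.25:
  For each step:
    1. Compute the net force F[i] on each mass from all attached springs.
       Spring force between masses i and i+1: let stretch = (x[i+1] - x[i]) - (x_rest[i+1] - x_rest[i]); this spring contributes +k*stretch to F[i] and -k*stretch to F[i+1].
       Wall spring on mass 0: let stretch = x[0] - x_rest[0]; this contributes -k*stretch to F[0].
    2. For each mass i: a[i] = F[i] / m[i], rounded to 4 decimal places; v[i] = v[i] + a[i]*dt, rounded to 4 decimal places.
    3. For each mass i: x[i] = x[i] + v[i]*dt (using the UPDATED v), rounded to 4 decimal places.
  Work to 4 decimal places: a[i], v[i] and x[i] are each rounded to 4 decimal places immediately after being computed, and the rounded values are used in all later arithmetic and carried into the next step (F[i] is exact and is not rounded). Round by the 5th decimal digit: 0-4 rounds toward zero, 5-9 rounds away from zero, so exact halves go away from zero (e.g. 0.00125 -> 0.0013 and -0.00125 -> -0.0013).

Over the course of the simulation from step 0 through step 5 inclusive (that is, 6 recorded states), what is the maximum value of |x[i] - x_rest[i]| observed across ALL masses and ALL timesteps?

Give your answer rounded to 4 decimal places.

Step 0: x=[7.0000 8.0000 16.0000 21.0000] v=[0.0000 0.0000 0.0000 0.0000]
Step 1: x=[6.2500 8.8750 15.6250 21.0000] v=[-3.0000 3.5000 -1.5000 0.0000]
Step 2: x=[5.0469 10.2656 15.0781 20.9531] v=[-4.8125 5.5625 -2.1875 -0.1875]
Step 3: x=[3.8653 11.6055 14.6640 20.7969] v=[-4.7266 5.3594 -1.6563 -0.6250]
Step 4: x=[3.1680 12.3602 14.6342 20.4990] v=[-2.7892 3.0186 -0.1191 -1.1915]
Step 5: x=[3.2237 12.2501 15.0533 20.0930] v=[0.2229 -0.4405 1.6763 -1.6239]
Max displacement = 2.3602

Answer: 2.3602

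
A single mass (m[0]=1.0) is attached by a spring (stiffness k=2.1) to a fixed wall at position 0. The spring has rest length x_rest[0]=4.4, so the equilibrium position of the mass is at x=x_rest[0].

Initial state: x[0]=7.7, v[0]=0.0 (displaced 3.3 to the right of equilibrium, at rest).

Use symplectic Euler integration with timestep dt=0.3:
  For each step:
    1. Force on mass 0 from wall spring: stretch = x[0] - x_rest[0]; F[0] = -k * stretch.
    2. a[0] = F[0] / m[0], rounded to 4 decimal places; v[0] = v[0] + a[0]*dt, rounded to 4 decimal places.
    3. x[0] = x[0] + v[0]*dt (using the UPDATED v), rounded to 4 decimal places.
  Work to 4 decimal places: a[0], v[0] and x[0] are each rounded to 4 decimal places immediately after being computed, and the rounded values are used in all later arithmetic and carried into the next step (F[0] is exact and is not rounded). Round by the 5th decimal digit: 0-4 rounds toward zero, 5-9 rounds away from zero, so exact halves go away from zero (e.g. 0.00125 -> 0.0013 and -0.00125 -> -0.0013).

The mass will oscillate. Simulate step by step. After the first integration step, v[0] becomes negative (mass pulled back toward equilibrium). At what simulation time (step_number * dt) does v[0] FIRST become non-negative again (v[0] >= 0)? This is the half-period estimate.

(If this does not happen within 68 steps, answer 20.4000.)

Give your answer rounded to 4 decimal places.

Answer: 2.4000

Derivation:
Step 0: x=[7.7000] v=[0.0000]
Step 1: x=[7.0763] v=[-2.0790]
Step 2: x=[5.9468] v=[-3.7651]
Step 3: x=[4.5249] v=[-4.7396]
Step 4: x=[3.0794] v=[-4.8183]
Step 5: x=[1.8835] v=[-3.9863]
Step 6: x=[1.1632] v=[-2.4009]
Step 7: x=[1.0547] v=[-0.3617]
Step 8: x=[1.5784] v=[1.7458]
First v>=0 after going negative at step 8, time=2.4000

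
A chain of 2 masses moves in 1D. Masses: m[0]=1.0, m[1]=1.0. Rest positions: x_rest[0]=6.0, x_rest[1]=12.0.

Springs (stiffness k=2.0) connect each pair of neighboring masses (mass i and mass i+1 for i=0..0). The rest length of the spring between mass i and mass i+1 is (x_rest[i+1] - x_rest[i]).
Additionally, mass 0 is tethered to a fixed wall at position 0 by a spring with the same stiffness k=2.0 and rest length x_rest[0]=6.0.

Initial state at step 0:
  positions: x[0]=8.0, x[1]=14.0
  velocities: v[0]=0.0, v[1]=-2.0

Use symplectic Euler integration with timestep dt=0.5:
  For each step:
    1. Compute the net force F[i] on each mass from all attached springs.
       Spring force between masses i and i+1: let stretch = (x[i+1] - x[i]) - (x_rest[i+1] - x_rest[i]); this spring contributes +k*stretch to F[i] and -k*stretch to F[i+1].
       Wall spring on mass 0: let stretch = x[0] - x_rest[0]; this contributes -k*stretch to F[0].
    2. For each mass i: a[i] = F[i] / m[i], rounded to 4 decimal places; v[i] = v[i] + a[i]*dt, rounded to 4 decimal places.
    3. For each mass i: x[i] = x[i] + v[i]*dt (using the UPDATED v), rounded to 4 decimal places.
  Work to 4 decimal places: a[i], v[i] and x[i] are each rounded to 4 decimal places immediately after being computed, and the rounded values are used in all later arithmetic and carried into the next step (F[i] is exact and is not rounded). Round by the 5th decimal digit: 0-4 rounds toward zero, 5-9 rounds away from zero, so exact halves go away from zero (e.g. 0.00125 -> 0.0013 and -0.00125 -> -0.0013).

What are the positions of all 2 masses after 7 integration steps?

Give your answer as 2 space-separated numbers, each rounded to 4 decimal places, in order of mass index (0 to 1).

Answer: 4.2032 9.7032

Derivation:
Step 0: x=[8.0000 14.0000] v=[0.0000 -2.0000]
Step 1: x=[7.0000 13.0000] v=[-2.0000 -2.0000]
Step 2: x=[5.5000 12.0000] v=[-3.0000 -2.0000]
Step 3: x=[4.5000 10.7500] v=[-2.0000 -2.5000]
Step 4: x=[4.3750 9.3750] v=[-0.2500 -2.7500]
Step 5: x=[4.5625 8.5000] v=[0.3750 -1.7500]
Step 6: x=[4.4375 8.6563] v=[-0.2500 0.3125]
Step 7: x=[4.2032 9.7032] v=[-0.4687 2.0937]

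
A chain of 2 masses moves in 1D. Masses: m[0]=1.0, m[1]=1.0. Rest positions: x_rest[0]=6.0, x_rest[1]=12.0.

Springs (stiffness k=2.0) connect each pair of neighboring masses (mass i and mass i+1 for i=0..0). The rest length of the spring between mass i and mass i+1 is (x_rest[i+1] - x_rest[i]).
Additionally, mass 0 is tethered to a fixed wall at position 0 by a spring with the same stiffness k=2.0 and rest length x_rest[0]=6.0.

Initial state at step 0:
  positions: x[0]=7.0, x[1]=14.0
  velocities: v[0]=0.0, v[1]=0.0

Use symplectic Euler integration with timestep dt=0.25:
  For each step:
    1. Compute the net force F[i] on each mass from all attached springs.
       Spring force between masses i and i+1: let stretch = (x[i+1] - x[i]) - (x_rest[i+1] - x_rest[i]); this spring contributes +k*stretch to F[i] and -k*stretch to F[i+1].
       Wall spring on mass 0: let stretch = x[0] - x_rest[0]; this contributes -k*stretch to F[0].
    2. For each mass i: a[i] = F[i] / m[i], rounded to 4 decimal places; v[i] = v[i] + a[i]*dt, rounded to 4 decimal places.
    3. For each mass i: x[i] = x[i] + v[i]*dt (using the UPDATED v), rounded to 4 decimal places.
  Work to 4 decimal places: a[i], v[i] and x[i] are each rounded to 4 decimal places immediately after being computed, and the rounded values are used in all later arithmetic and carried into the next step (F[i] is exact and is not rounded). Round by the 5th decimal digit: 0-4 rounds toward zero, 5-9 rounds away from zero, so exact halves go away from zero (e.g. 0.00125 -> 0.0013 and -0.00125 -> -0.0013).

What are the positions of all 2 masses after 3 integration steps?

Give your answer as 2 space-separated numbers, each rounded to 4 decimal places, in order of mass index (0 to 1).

Step 0: x=[7.0000 14.0000] v=[0.0000 0.0000]
Step 1: x=[7.0000 13.8750] v=[0.0000 -0.5000]
Step 2: x=[6.9844 13.6406] v=[-0.0625 -0.9375]
Step 3: x=[6.9278 13.3242] v=[-0.2266 -1.2656]

Answer: 6.9278 13.3242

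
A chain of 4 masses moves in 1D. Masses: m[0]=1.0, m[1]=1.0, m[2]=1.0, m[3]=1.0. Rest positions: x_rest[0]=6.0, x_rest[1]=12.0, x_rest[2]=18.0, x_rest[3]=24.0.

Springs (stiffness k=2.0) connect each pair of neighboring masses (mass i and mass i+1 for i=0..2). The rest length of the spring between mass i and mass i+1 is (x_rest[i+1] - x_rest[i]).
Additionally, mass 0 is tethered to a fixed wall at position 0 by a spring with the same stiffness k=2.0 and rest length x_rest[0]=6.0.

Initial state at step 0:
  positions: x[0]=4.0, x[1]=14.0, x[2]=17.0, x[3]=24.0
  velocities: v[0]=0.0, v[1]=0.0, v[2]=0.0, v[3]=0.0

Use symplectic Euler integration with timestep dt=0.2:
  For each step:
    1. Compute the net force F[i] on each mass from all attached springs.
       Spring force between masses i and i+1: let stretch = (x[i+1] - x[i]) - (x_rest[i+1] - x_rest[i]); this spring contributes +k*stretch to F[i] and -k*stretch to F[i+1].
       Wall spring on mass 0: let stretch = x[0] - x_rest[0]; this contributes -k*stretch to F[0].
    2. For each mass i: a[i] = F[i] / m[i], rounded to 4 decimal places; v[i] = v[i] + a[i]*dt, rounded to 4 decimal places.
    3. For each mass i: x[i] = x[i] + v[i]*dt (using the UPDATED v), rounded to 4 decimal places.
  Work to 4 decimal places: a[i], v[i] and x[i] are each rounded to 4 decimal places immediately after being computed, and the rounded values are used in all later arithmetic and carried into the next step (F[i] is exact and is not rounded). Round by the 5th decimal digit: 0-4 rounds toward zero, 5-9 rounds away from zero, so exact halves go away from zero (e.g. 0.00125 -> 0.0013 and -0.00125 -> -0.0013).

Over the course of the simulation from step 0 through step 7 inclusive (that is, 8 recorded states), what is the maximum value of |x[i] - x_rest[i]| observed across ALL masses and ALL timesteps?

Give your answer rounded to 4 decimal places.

Step 0: x=[4.0000 14.0000 17.0000 24.0000] v=[0.0000 0.0000 0.0000 0.0000]
Step 1: x=[4.4800 13.4400 17.3200 23.9200] v=[2.4000 -2.8000 1.6000 -0.4000]
Step 2: x=[5.3184 12.4736 17.8576 23.7920] v=[4.1920 -4.8320 2.6880 -0.6400]
Step 3: x=[6.3037 11.3655 18.4392 23.6692] v=[4.9267 -5.5405 2.9082 -0.6138]
Step 4: x=[7.1897 10.4184 18.8733 23.6080] v=[4.4299 -4.7357 2.1707 -0.3058]
Step 5: x=[7.7588 9.8894 19.0098 23.6481] v=[2.8455 -2.6452 0.6826 0.2003]
Step 6: x=[7.8776 9.9195 18.7878 23.7971] v=[0.5942 0.1507 -1.1102 0.7450]
Step 7: x=[7.5296 10.4958 18.2570 24.0254] v=[-1.7401 2.8813 -2.6538 1.1413]
Max displacement = 2.1106

Answer: 2.1106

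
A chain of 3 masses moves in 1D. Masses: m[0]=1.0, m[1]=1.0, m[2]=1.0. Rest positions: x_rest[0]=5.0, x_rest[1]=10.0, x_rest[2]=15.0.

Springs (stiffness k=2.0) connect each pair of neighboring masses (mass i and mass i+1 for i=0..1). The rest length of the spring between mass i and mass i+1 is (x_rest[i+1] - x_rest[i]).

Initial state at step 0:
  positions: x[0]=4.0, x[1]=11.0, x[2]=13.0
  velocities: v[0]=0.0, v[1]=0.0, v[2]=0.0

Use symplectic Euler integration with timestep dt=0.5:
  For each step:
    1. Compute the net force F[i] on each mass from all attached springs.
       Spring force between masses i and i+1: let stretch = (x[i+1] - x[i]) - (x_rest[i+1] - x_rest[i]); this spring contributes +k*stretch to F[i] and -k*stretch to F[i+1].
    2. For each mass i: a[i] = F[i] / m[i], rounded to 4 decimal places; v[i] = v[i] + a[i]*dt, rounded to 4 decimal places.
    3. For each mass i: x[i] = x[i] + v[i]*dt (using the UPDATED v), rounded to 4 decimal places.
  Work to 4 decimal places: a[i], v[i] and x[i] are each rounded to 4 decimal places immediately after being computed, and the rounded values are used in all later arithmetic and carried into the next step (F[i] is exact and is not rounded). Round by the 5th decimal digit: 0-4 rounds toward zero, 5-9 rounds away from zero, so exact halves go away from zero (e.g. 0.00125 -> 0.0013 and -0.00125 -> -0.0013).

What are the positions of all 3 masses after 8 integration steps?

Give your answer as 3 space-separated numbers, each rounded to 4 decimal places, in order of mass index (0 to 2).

Step 0: x=[4.0000 11.0000 13.0000] v=[0.0000 0.0000 0.0000]
Step 1: x=[5.0000 8.5000 14.5000] v=[2.0000 -5.0000 3.0000]
Step 2: x=[5.2500 7.2500 15.5000] v=[0.5000 -2.5000 2.0000]
Step 3: x=[4.0000 9.1250 14.8750] v=[-2.5000 3.7500 -1.2500]
Step 4: x=[2.8125 11.3125 13.8750] v=[-2.3750 4.3750 -2.0000]
Step 5: x=[3.3750 10.5313 14.0938] v=[1.1250 -1.5625 0.4375]
Step 6: x=[5.0157 7.9532 15.0313] v=[3.2813 -5.1563 1.8750]
Step 7: x=[5.6251 7.4454 14.9298] v=[1.2188 -1.0157 -0.2031]
Step 8: x=[4.6447 9.7696 13.5861] v=[-1.9609 4.6484 -2.6875]

Answer: 4.6447 9.7696 13.5861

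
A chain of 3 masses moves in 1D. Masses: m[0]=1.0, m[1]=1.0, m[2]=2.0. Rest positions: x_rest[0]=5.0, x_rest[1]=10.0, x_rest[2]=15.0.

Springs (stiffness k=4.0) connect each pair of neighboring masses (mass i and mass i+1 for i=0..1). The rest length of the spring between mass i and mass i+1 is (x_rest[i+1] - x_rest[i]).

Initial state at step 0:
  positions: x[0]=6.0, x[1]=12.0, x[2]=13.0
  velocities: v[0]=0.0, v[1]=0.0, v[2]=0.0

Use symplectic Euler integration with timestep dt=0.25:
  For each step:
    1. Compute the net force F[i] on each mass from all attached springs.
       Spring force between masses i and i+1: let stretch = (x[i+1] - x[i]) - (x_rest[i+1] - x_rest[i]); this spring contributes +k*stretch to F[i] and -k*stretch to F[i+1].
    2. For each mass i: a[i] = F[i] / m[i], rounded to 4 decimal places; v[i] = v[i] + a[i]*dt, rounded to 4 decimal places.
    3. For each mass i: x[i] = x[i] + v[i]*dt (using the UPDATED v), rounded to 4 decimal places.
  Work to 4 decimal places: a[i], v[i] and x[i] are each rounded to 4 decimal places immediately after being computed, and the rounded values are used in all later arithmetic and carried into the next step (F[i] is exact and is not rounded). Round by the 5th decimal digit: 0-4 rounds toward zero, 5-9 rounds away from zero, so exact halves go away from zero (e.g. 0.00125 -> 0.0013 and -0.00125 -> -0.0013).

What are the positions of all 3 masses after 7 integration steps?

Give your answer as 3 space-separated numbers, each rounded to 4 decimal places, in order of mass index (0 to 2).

Answer: 1.5335 10.9071 15.7798

Derivation:
Step 0: x=[6.0000 12.0000 13.0000] v=[0.0000 0.0000 0.0000]
Step 1: x=[6.2500 10.7500 13.5000] v=[1.0000 -5.0000 2.0000]
Step 2: x=[6.3750 9.0625 14.2813] v=[0.5000 -6.7500 3.1250]
Step 3: x=[5.9219 8.0078 15.0352] v=[-1.8125 -4.2187 3.0156]
Step 4: x=[4.7403 8.1885 15.5357] v=[-4.7266 0.7228 2.0019]
Step 5: x=[3.1707 9.3440 15.7428] v=[-6.2784 4.6218 0.8283]
Step 6: x=[1.8944 10.5558 15.7750] v=[-5.1051 4.8473 0.1289]
Step 7: x=[1.5335 10.9071 15.7798] v=[-1.4437 1.4051 0.0193]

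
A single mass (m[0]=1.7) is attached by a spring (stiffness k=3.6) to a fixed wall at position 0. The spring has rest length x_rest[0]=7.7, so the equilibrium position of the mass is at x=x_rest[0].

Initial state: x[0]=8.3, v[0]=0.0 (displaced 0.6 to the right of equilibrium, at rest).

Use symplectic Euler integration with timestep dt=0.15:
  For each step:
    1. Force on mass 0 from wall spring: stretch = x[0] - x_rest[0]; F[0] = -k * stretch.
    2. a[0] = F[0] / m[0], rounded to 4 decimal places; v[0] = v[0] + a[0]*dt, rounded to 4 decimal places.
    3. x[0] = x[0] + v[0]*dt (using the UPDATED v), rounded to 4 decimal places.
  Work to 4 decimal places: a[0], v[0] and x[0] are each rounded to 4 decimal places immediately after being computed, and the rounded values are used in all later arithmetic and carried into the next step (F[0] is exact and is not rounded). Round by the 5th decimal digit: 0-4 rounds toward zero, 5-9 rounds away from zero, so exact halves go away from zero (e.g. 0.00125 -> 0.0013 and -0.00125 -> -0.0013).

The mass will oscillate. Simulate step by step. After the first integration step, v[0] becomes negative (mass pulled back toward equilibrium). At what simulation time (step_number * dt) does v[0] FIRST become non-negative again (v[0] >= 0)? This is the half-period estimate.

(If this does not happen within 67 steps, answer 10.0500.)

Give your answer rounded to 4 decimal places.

Answer: 2.2500

Derivation:
Step 0: x=[8.3000] v=[0.0000]
Step 1: x=[8.2714] v=[-0.1906]
Step 2: x=[8.2156] v=[-0.3721]
Step 3: x=[8.1352] v=[-0.5359]
Step 4: x=[8.0341] v=[-0.6741]
Step 5: x=[7.9171] v=[-0.7802]
Step 6: x=[7.7897] v=[-0.8492]
Step 7: x=[7.6580] v=[-0.8777]
Step 8: x=[7.5283] v=[-0.8644]
Step 9: x=[7.4068] v=[-0.8099]
Step 10: x=[7.2993] v=[-0.7168]
Step 11: x=[7.2109] v=[-0.5895]
Step 12: x=[7.1458] v=[-0.4341]
Step 13: x=[7.1071] v=[-0.2581]
Step 14: x=[7.0966] v=[-0.0698]
Step 15: x=[7.1149] v=[0.1219]
First v>=0 after going negative at step 15, time=2.2500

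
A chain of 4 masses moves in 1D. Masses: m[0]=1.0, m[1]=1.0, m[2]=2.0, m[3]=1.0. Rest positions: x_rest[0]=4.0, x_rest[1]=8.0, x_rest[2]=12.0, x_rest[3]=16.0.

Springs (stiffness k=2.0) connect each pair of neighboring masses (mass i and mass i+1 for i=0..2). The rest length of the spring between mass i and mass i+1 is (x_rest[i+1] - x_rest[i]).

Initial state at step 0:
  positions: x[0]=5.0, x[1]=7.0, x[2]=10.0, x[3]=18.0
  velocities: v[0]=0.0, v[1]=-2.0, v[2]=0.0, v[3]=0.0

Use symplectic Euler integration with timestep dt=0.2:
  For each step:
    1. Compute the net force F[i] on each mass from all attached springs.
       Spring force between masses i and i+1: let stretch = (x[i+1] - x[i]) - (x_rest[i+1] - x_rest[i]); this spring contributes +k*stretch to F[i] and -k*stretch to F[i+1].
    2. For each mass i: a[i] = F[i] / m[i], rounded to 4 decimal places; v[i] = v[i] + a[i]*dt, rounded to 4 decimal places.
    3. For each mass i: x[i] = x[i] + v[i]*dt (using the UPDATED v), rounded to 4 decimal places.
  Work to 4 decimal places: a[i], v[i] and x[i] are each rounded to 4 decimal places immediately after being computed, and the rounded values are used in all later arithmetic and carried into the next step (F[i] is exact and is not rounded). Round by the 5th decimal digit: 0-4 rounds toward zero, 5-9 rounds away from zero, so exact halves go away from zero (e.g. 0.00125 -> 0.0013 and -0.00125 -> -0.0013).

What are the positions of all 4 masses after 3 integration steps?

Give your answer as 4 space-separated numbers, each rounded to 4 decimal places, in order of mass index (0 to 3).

Answer: 4.0134 6.4749 11.0152 16.2813

Derivation:
Step 0: x=[5.0000 7.0000 10.0000 18.0000] v=[0.0000 -2.0000 0.0000 0.0000]
Step 1: x=[4.8400 6.6800 10.2000 17.6800] v=[-0.8000 -1.6000 1.0000 -1.6000]
Step 2: x=[4.5072 6.4944 10.5584 17.0816] v=[-1.6640 -0.9280 1.7920 -2.9920]
Step 3: x=[4.0134 6.4749 11.0152 16.2813] v=[-2.4691 -0.0973 2.2838 -4.0013]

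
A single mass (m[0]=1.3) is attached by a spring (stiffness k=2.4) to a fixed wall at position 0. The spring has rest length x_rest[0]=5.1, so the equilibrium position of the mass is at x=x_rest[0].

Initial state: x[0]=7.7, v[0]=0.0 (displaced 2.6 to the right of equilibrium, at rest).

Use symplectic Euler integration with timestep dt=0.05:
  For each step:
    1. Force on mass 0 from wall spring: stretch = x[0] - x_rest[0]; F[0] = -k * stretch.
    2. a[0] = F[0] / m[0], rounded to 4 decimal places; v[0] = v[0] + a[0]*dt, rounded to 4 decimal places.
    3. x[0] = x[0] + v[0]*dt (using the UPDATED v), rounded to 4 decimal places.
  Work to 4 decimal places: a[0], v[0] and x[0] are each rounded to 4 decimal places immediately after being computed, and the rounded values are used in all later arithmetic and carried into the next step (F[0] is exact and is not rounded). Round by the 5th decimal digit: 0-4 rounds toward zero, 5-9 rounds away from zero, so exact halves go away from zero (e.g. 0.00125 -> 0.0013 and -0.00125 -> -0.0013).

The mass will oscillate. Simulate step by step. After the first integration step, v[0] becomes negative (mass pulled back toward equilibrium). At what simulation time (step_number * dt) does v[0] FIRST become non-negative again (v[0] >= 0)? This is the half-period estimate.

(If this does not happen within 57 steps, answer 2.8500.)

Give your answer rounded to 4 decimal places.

Answer: 2.3500

Derivation:
Step 0: x=[7.7000] v=[0.0000]
Step 1: x=[7.6880] v=[-0.2400]
Step 2: x=[7.6641] v=[-0.4789]
Step 3: x=[7.6283] v=[-0.7156]
Step 4: x=[7.5809] v=[-0.9490]
Step 5: x=[7.5220] v=[-1.1780]
Step 6: x=[7.4519] v=[-1.4016]
Step 7: x=[7.3710] v=[-1.6187]
Step 8: x=[7.2796] v=[-1.8283]
Step 9: x=[7.1781] v=[-2.0295]
Step 10: x=[7.0670] v=[-2.2213]
Step 11: x=[6.9469] v=[-2.4029]
Step 12: x=[6.8182] v=[-2.5734]
Step 13: x=[6.6816] v=[-2.7320]
Step 14: x=[6.5377] v=[-2.8780]
Step 15: x=[6.3872] v=[-3.0107]
Step 16: x=[6.2307] v=[-3.1295]
Step 17: x=[6.0690] v=[-3.2339]
Step 18: x=[5.9028] v=[-3.3233]
Step 19: x=[5.7329] v=[-3.3974]
Step 20: x=[5.5601] v=[-3.4558]
Step 21: x=[5.3852] v=[-3.4983]
Step 22: x=[5.2090] v=[-3.5246]
Step 23: x=[5.0323] v=[-3.5347]
Step 24: x=[4.8559] v=[-3.5285]
Step 25: x=[4.6806] v=[-3.5060]
Step 26: x=[4.5072] v=[-3.4673]
Step 27: x=[4.3366] v=[-3.4126]
Step 28: x=[4.1695] v=[-3.3421]
Step 29: x=[4.0067] v=[-3.2562]
Step 30: x=[3.8489] v=[-3.1553]
Step 31: x=[3.6969] v=[-3.0398]
Step 32: x=[3.5514] v=[-2.9103]
Step 33: x=[3.4130] v=[-2.7674]
Step 34: x=[3.2824] v=[-2.6117]
Step 35: x=[3.1602] v=[-2.4439]
Step 36: x=[3.0470] v=[-2.2648]
Step 37: x=[2.9432] v=[-2.0753]
Step 38: x=[2.8494] v=[-1.8762]
Step 39: x=[2.7660] v=[-1.6685]
Step 40: x=[2.6933] v=[-1.4531]
Step 41: x=[2.6318] v=[-1.2309]
Step 42: x=[2.5816] v=[-1.0031]
Step 43: x=[2.5431] v=[-0.7706]
Step 44: x=[2.5164] v=[-0.5346]
Step 45: x=[2.5016] v=[-0.2961]
Step 46: x=[2.4988] v=[-0.0563]
Step 47: x=[2.5080] v=[0.1838]
First v>=0 after going negative at step 47, time=2.3500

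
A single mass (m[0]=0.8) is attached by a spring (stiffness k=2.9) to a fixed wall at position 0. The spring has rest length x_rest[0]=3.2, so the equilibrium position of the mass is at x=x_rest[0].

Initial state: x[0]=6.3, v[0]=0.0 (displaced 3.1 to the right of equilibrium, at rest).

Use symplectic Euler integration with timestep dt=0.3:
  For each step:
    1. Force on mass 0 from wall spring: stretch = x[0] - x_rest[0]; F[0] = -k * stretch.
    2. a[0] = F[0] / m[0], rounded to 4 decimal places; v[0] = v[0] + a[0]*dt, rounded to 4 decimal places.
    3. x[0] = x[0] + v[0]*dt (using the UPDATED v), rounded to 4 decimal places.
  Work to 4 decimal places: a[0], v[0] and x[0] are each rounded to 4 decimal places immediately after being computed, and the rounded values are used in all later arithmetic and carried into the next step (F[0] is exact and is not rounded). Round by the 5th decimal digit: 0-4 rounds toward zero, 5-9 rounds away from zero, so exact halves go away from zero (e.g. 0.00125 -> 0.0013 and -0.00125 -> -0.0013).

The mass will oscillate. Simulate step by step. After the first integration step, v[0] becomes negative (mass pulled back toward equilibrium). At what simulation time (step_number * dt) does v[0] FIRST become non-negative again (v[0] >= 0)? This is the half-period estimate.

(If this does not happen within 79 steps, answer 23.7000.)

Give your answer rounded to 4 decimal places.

Step 0: x=[6.3000] v=[0.0000]
Step 1: x=[5.2886] v=[-3.3713]
Step 2: x=[3.5958] v=[-5.6427]
Step 3: x=[1.7739] v=[-6.0731]
Step 4: x=[0.4172] v=[-4.5222]
Step 5: x=[-0.0316] v=[-1.4959]
Step 6: x=[0.5740] v=[2.0185]
First v>=0 after going negative at step 6, time=1.8000

Answer: 1.8000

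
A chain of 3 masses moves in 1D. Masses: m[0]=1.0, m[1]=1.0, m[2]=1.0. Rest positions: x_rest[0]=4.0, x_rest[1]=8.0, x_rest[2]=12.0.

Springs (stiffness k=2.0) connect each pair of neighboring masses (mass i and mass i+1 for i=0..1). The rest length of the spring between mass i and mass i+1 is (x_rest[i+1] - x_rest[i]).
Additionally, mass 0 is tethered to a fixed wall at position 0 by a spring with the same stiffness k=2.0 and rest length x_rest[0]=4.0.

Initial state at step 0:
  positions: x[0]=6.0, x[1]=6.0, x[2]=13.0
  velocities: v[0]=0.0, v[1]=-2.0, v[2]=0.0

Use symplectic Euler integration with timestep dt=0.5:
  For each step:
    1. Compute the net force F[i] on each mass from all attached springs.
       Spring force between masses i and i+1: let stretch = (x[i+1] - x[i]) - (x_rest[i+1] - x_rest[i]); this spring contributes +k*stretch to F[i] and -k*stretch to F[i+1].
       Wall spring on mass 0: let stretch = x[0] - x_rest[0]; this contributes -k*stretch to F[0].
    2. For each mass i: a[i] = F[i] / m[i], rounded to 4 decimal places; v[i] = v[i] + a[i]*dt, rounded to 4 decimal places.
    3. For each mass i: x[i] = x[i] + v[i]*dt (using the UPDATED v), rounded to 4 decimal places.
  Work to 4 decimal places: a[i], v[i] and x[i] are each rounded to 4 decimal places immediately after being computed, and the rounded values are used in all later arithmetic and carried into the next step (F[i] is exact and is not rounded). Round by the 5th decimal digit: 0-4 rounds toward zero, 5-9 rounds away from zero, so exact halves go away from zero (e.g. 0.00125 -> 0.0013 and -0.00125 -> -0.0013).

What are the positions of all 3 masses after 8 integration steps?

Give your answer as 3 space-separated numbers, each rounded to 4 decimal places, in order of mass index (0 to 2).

Step 0: x=[6.0000 6.0000 13.0000] v=[0.0000 -2.0000 0.0000]
Step 1: x=[3.0000 8.5000 11.5000] v=[-6.0000 5.0000 -3.0000]
Step 2: x=[1.2500 9.7500 10.5000] v=[-3.5000 2.5000 -2.0000]
Step 3: x=[3.1250 7.1250 11.1250] v=[3.7500 -5.2500 1.2500]
Step 4: x=[5.4375 4.5000 11.7500] v=[4.6250 -5.2500 1.2500]
Step 5: x=[4.5625 5.9688 10.7500] v=[-1.7500 2.9375 -2.0000]
Step 6: x=[2.1094 9.1250 9.3594] v=[-4.9062 6.3124 -2.7812]
Step 7: x=[2.1094 8.8906 9.8516] v=[0.0000 -0.4688 0.9844]
Step 8: x=[4.4453 5.7461 11.8633] v=[4.6718 -6.2890 4.0234]

Answer: 4.4453 5.7461 11.8633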